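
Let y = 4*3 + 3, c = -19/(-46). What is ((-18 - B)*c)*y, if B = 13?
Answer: -8835/46 ≈ -192.07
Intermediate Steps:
c = 19/46 (c = -19*(-1/46) = 19/46 ≈ 0.41304)
y = 15 (y = 12 + 3 = 15)
((-18 - B)*c)*y = ((-18 - 1*13)*(19/46))*15 = ((-18 - 13)*(19/46))*15 = -31*19/46*15 = -589/46*15 = -8835/46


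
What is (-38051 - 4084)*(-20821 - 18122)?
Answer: 1640863305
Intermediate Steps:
(-38051 - 4084)*(-20821 - 18122) = -42135*(-38943) = 1640863305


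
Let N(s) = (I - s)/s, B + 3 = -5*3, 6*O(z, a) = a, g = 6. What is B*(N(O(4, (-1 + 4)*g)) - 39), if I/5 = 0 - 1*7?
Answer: 930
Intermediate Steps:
O(z, a) = a/6
I = -35 (I = 5*(0 - 1*7) = 5*(0 - 7) = 5*(-7) = -35)
B = -18 (B = -3 - 5*3 = -3 - 15 = -18)
N(s) = (-35 - s)/s
B*(N(O(4, (-1 + 4)*g)) - 39) = -18*((-35 - (-1 + 4)*6/6)/((((-1 + 4)*6)/6)) - 39) = -18*((-35 - 3*6/6)/(((3*6)/6)) - 39) = -18*((-35 - 18/6)/(((⅙)*18)) - 39) = -18*((-35 - 1*3)/3 - 39) = -18*((-35 - 3)/3 - 39) = -18*((⅓)*(-38) - 39) = -18*(-38/3 - 39) = -18*(-155/3) = 930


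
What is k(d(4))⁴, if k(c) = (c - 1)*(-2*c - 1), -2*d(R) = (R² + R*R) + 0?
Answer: 77133397441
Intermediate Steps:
d(R) = -R² (d(R) = -((R² + R*R) + 0)/2 = -((R² + R²) + 0)/2 = -(2*R² + 0)/2 = -R²)
k(c) = (-1 + c)*(-1 - 2*c)
k(d(4))⁴ = (1 - 1*4² - 2*(-1*4²)²)⁴ = (1 - 1*16 - 2*(-1*16)²)⁴ = (1 - 16 - 2*(-16)²)⁴ = (1 - 16 - 2*256)⁴ = (1 - 16 - 512)⁴ = (-527)⁴ = 77133397441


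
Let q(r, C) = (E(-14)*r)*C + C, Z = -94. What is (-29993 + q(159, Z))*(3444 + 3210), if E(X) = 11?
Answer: -1294156422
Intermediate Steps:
q(r, C) = C + 11*C*r (q(r, C) = (11*r)*C + C = 11*C*r + C = C + 11*C*r)
(-29993 + q(159, Z))*(3444 + 3210) = (-29993 - 94*(1 + 11*159))*(3444 + 3210) = (-29993 - 94*(1 + 1749))*6654 = (-29993 - 94*1750)*6654 = (-29993 - 164500)*6654 = -194493*6654 = -1294156422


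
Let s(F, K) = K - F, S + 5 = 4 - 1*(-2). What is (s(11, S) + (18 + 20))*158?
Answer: 4424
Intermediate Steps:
S = 1 (S = -5 + (4 - 1*(-2)) = -5 + (4 + 2) = -5 + 6 = 1)
(s(11, S) + (18 + 20))*158 = ((1 - 1*11) + (18 + 20))*158 = ((1 - 11) + 38)*158 = (-10 + 38)*158 = 28*158 = 4424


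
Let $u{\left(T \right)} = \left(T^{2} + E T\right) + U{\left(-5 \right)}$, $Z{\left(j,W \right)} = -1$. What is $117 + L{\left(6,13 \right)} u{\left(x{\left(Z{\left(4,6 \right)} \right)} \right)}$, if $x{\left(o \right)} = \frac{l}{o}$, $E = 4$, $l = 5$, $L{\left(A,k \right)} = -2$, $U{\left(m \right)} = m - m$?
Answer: $107$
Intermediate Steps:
$U{\left(m \right)} = 0$
$x{\left(o \right)} = \frac{5}{o}$
$u{\left(T \right)} = T^{2} + 4 T$ ($u{\left(T \right)} = \left(T^{2} + 4 T\right) + 0 = T^{2} + 4 T$)
$117 + L{\left(6,13 \right)} u{\left(x{\left(Z{\left(4,6 \right)} \right)} \right)} = 117 - 2 \frac{5}{-1} \left(4 + \frac{5}{-1}\right) = 117 - 2 \cdot 5 \left(-1\right) \left(4 + 5 \left(-1\right)\right) = 117 - 2 \left(- 5 \left(4 - 5\right)\right) = 117 - 2 \left(\left(-5\right) \left(-1\right)\right) = 117 - 10 = 107$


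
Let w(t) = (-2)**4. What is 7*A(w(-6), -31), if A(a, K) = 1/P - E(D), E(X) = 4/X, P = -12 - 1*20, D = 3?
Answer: -917/96 ≈ -9.5521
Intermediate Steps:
P = -32 (P = -12 - 20 = -32)
w(t) = 16
A(a, K) = -131/96 (A(a, K) = 1/(-32) - 4/3 = -1/32 - 4/3 = -131/96)
7*A(w(-6), -31) = 7*(-131/96) = -917/96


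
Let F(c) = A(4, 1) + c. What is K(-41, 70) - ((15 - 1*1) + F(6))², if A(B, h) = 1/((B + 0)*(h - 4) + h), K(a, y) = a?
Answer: -52922/121 ≈ -437.37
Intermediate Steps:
A(B, h) = 1/(h + B*(-4 + h)) (A(B, h) = 1/(B*(-4 + h) + h) = 1/(h + B*(-4 + h)))
F(c) = -1/11 + c (F(c) = 1/(1 - 4*4 + 4*1) + c = 1/(1 - 16 + 4) + c = 1/(-11) + c = -1/11 + c)
K(-41, 70) - ((15 - 1*1) + F(6))² = -41 - ((15 - 1*1) + (-1/11 + 6))² = -41 - ((15 - 1) + 65/11)² = -41 - (14 + 65/11)² = -41 - (219/11)² = -41 - 1*47961/121 = -41 - 47961/121 = -52922/121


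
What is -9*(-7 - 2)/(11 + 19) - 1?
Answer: 17/10 ≈ 1.7000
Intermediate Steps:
-9*(-7 - 2)/(11 + 19) - 1 = -(-81)/30 - 1 = -9*(-3/10) - 1 = 27/10 - 1 = 17/10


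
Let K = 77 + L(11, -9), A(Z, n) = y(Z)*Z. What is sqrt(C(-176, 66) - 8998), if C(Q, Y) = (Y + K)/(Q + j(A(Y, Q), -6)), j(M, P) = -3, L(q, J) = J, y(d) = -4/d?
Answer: 2*I*sqrt(72082226)/179 ≈ 94.862*I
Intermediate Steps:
A(Z, n) = -4 (A(Z, n) = (-4/Z)*Z = -4)
K = 68 (K = 77 - 9 = 68)
C(Q, Y) = (68 + Y)/(-3 + Q) (C(Q, Y) = (Y + 68)/(Q - 3) = (68 + Y)/(-3 + Q))
sqrt(C(-176, 66) - 8998) = sqrt((68 + 66)/(-3 - 176) - 8998) = sqrt(134/(-179) - 8998) = sqrt(-1/179*134 - 8998) = sqrt(-134/179 - 8998) = sqrt(-1610776/179) = 2*I*sqrt(72082226)/179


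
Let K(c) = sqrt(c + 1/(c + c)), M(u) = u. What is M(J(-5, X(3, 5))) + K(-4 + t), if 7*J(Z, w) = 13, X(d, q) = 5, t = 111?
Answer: 13/7 + sqrt(4900386)/214 ≈ 12.201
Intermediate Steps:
J(Z, w) = 13/7 (J(Z, w) = (1/7)*13 = 13/7)
K(c) = sqrt(c + 1/(2*c))
M(J(-5, X(3, 5))) + K(-4 + t) = 13/7 + sqrt(2/(-4 + 111) + 4*(-4 + 111))/2 = 13/7 + sqrt(2/107 + 4*107)/2 = 13/7 + sqrt(2*(1/107) + 428)/2 = 13/7 + sqrt(2/107 + 428)/2 = 13/7 + sqrt(45798/107)/2 = 13/7 + (sqrt(4900386)/107)/2 = 13/7 + sqrt(4900386)/214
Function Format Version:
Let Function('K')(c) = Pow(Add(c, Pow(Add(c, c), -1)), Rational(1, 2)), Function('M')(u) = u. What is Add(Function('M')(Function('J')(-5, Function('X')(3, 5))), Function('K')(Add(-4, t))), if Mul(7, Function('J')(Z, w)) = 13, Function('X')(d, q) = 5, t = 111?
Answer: Add(Rational(13, 7), Mul(Rational(1, 214), Pow(4900386, Rational(1, 2)))) ≈ 12.201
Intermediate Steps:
Function('J')(Z, w) = Rational(13, 7) (Function('J')(Z, w) = Mul(Rational(1, 7), 13) = Rational(13, 7))
Function('K')(c) = Pow(Add(c, Mul(Rational(1, 2), Pow(c, -1))), Rational(1, 2)) (Function('K')(c) = Pow(Add(c, Pow(Mul(2, c), -1)), Rational(1, 2)) = Pow(Add(c, Mul(Rational(1, 2), Pow(c, -1))), Rational(1, 2)))
Add(Function('M')(Function('J')(-5, Function('X')(3, 5))), Function('K')(Add(-4, t))) = Add(Rational(13, 7), Mul(Rational(1, 2), Pow(Add(Mul(2, Pow(Add(-4, 111), -1)), Mul(4, Add(-4, 111))), Rational(1, 2)))) = Add(Rational(13, 7), Mul(Rational(1, 2), Pow(Add(Mul(2, Pow(107, -1)), Mul(4, 107)), Rational(1, 2)))) = Add(Rational(13, 7), Mul(Rational(1, 2), Pow(Add(Mul(2, Rational(1, 107)), 428), Rational(1, 2)))) = Add(Rational(13, 7), Mul(Rational(1, 2), Pow(Add(Rational(2, 107), 428), Rational(1, 2)))) = Add(Rational(13, 7), Mul(Rational(1, 2), Pow(Rational(45798, 107), Rational(1, 2)))) = Add(Rational(13, 7), Mul(Rational(1, 2), Mul(Rational(1, 107), Pow(4900386, Rational(1, 2))))) = Add(Rational(13, 7), Mul(Rational(1, 214), Pow(4900386, Rational(1, 2))))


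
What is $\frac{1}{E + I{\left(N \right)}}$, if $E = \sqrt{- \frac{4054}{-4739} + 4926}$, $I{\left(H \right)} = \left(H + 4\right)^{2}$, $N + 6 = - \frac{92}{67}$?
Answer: $- \frac{271639674299}{114533221405016} + \frac{20151121 \sqrt{6915494747}}{114533221405016} \approx 0.012259$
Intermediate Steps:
$N = - \frac{494}{67}$ ($N = -6 - \frac{92}{67} = - \frac{494}{67} \approx -7.3731$)
$I{\left(H \right)} = \left(4 + H\right)^{2}$
$E = \frac{4 \sqrt{6915494747}}{4739}$ ($E = \sqrt{\left(-4054\right) \left(- \frac{1}{4739}\right) + 4926} = \sqrt{\frac{4054}{4739} + 4926} = \sqrt{\frac{23348368}{4739}} = \frac{4 \sqrt{6915494747}}{4739} \approx 70.192$)
$\frac{1}{E + I{\left(N \right)}} = \frac{1}{\frac{4 \sqrt{6915494747}}{4739} + \left(4 - \frac{494}{67}\right)^{2}} = \frac{1}{\frac{4 \sqrt{6915494747}}{4739} + \left(- \frac{226}{67}\right)^{2}} = \frac{1}{\frac{4 \sqrt{6915494747}}{4739} + \frac{51076}{4489}} = \frac{1}{\frac{51076}{4489} + \frac{4 \sqrt{6915494747}}{4739}}$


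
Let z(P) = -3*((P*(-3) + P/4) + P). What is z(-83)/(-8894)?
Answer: 1743/35576 ≈ 0.048994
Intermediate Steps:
z(P) = 21*P/4 (z(P) = -3*((-3*P + P*(¼)) + P) = -3*((-3*P + P/4) + P) = -3*(-11*P/4 + P) = -(-21)*P/4 = 21*P/4)
z(-83)/(-8894) = ((21/4)*(-83))/(-8894) = -1743/4*(-1/8894) = 1743/35576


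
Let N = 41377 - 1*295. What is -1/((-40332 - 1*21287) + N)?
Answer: 1/20537 ≈ 4.8693e-5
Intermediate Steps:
N = 41082 (N = 41377 - 295 = 41082)
-1/((-40332 - 1*21287) + N) = -1/((-40332 - 1*21287) + 41082) = -1/((-40332 - 21287) + 41082) = -1/(-61619 + 41082) = -1/(-20537) = -1*(-1/20537) = 1/20537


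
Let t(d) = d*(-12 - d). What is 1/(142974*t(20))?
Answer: -1/91503360 ≈ -1.0929e-8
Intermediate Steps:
1/(142974*t(20)) = 1/(142974*((-1*20*(12 + 20)))) = 1/(142974*((-1*20*32))) = (1/142974)/(-640) = (1/142974)*(-1/640) = -1/91503360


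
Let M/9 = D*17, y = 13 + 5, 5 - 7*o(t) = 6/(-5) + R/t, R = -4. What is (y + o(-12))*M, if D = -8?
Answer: -807024/35 ≈ -23058.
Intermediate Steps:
o(t) = 31/35 + 4/(7*t) (o(t) = 5/7 - (6/(-5) - 4/t)/7 = 5/7 - (6*(-⅕) - 4/t)/7 = 5/7 - (-6/5 - 4/t)/7 = 5/7 + (6/35 + 4/(7*t)) = 31/35 + 4/(7*t))
y = 18
M = -1224 (M = 9*(-8*17) = 9*(-136) = -1224)
(y + o(-12))*M = (18 + (1/35)*(20 + 31*(-12))/(-12))*(-1224) = (18 + (1/35)*(-1/12)*(20 - 372))*(-1224) = (18 + (1/35)*(-1/12)*(-352))*(-1224) = (18 + 88/105)*(-1224) = (1978/105)*(-1224) = -807024/35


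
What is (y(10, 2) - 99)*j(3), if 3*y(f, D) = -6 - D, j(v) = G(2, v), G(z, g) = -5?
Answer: 1525/3 ≈ 508.33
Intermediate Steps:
j(v) = -5
y(f, D) = -2 - D/3 (y(f, D) = (-6 - D)/3 = -2 - D/3)
(y(10, 2) - 99)*j(3) = ((-2 - ⅓*2) - 99)*(-5) = ((-2 - ⅔) - 99)*(-5) = (-8/3 - 99)*(-5) = -305/3*(-5) = 1525/3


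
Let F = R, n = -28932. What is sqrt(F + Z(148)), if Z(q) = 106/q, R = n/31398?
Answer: 3*I*sqrt(3419734102)/387242 ≈ 0.45304*I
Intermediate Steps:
R = -4822/5233 (R = -28932/31398 = -28932*1/31398 = -4822/5233 ≈ -0.92146)
F = -4822/5233 ≈ -0.92146
sqrt(F + Z(148)) = sqrt(-4822/5233 + 106/148) = sqrt(-4822/5233 + 106*(1/148)) = sqrt(-4822/5233 + 53/74) = sqrt(-79479/387242) = 3*I*sqrt(3419734102)/387242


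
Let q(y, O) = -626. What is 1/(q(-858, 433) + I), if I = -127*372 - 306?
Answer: -1/48176 ≈ -2.0757e-5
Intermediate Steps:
I = -47550 (I = -47244 - 306 = -47550)
1/(q(-858, 433) + I) = 1/(-626 - 47550) = 1/(-48176) = -1/48176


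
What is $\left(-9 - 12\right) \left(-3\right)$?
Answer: $63$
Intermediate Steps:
$\left(-9 - 12\right) \left(-3\right) = \left(-21\right) \left(-3\right) = 63$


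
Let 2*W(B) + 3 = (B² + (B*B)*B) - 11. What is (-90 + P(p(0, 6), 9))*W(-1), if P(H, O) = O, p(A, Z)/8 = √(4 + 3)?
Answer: 567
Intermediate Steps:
p(A, Z) = 8*√7 (p(A, Z) = 8*√(4 + 3) = 8*√7)
W(B) = -7 + B²/2 + B³/2 (W(B) = -3/2 + ((B² + (B*B)*B) - 11)/2 = -3/2 + ((B² + B²*B) - 11)/2 = -3/2 + ((B² + B³) - 11)/2 = -3/2 + (-11 + B² + B³)/2 = -3/2 + (-11/2 + B²/2 + B³/2) = -7 + B²/2 + B³/2)
(-90 + P(p(0, 6), 9))*W(-1) = (-90 + 9)*(-7 + (½)*(-1)² + (½)*(-1)³) = -81*(-7 + (½)*1 + (½)*(-1)) = -81*(-7 + ½ - ½) = -81*(-7) = 567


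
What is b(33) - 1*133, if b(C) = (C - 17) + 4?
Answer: -113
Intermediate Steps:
b(C) = -13 + C (b(C) = (-17 + C) + 4 = -13 + C)
b(33) - 1*133 = (-13 + 33) - 1*133 = 20 - 133 = -113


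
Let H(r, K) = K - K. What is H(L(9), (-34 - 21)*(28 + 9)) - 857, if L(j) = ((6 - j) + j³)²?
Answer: -857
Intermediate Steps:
L(j) = (6 + j³ - j)²
H(r, K) = 0
H(L(9), (-34 - 21)*(28 + 9)) - 857 = 0 - 857 = -857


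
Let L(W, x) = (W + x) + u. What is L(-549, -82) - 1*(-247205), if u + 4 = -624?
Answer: 245946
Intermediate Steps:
u = -628 (u = -4 - 624 = -628)
L(W, x) = -628 + W + x (L(W, x) = (W + x) - 628 = -628 + W + x)
L(-549, -82) - 1*(-247205) = (-628 - 549 - 82) - 1*(-247205) = -1259 + 247205 = 245946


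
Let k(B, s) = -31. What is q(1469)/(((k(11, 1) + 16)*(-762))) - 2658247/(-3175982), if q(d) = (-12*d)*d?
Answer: -13702226624869/6050245710 ≈ -2264.7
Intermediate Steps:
q(d) = -12*d²
q(1469)/(((k(11, 1) + 16)*(-762))) - 2658247/(-3175982) = (-12*1469²)/(((-31 + 16)*(-762))) - 2658247/(-3175982) = (-12*2157961)/((-15*(-762))) - 2658247*(-1/3175982) = -25895532/11430 + 2658247/3175982 = -25895532*1/11430 + 2658247/3175982 = -4315922/1905 + 2658247/3175982 = -13702226624869/6050245710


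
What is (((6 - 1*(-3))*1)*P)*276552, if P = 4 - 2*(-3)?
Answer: 24889680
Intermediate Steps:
P = 10 (P = 4 + 6 = 10)
(((6 - 1*(-3))*1)*P)*276552 = (((6 - 1*(-3))*1)*10)*276552 = (((6 + 3)*1)*10)*276552 = ((9*1)*10)*276552 = (9*10)*276552 = 90*276552 = 24889680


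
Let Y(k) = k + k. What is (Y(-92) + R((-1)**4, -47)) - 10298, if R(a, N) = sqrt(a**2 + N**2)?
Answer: -10482 + sqrt(2210) ≈ -10435.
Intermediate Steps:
Y(k) = 2*k
R(a, N) = sqrt(N**2 + a**2)
(Y(-92) + R((-1)**4, -47)) - 10298 = (2*(-92) + sqrt((-47)**2 + ((-1)**4)**2)) - 10298 = (-184 + sqrt(2209 + 1**2)) - 10298 = (-184 + sqrt(2209 + 1)) - 10298 = (-184 + sqrt(2210)) - 10298 = -10482 + sqrt(2210)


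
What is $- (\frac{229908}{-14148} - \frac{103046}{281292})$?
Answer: $\frac{918460777}{55273878} \approx 16.617$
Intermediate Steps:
$- (\frac{229908}{-14148} - \frac{103046}{281292}) = - (229908 \left(- \frac{1}{14148}\right) - \frac{51523}{140646}) = - (- \frac{19159}{1179} - \frac{51523}{140646}) = \left(-1\right) \left(- \frac{918460777}{55273878}\right) = \frac{918460777}{55273878}$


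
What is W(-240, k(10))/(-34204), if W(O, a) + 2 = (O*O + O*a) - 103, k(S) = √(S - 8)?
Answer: -57495/34204 + 60*√2/8551 ≈ -1.6710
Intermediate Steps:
k(S) = √(-8 + S)
W(O, a) = -105 + O² + O*a (W(O, a) = -2 + ((O*O + O*a) - 103) = -2 + ((O² + O*a) - 103) = -2 + (-103 + O² + O*a) = -105 + O² + O*a)
W(-240, k(10))/(-34204) = (-105 + (-240)² - 240*√(-8 + 10))/(-34204) = (-105 + 57600 - 240*√2)*(-1/34204) = (57495 - 240*√2)*(-1/34204) = -57495/34204 + 60*√2/8551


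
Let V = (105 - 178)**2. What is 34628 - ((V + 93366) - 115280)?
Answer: 51213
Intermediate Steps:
V = 5329 (V = (-73)**2 = 5329)
34628 - ((V + 93366) - 115280) = 34628 - ((5329 + 93366) - 115280) = 34628 - (98695 - 115280) = 34628 - 1*(-16585) = 34628 + 16585 = 51213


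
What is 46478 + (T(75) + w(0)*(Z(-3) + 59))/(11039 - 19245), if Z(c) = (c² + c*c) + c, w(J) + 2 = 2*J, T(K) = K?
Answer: 381398541/8206 ≈ 46478.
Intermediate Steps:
w(J) = -2 + 2*J
Z(c) = c + 2*c² (Z(c) = (c² + c²) + c = 2*c² + c = c + 2*c²)
46478 + (T(75) + w(0)*(Z(-3) + 59))/(11039 - 19245) = 46478 + (75 + (-2 + 2*0)*(-3*(1 + 2*(-3)) + 59))/(11039 - 19245) = 46478 + (75 + (-2 + 0)*(-3*(1 - 6) + 59))/(-8206) = 46478 + (75 - 2*(-3*(-5) + 59))*(-1/8206) = 46478 + (75 - 2*(15 + 59))*(-1/8206) = 46478 + (75 - 2*74)*(-1/8206) = 46478 + (75 - 148)*(-1/8206) = 46478 - 73*(-1/8206) = 46478 + 73/8206 = 381398541/8206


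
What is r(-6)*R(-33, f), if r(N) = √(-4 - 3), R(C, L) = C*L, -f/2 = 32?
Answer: 2112*I*√7 ≈ 5587.8*I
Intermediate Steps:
f = -64 (f = -2*32 = -64)
r(N) = I*√7 (r(N) = √(-7) = I*√7)
r(-6)*R(-33, f) = (I*√7)*(-33*(-64)) = (I*√7)*2112 = 2112*I*√7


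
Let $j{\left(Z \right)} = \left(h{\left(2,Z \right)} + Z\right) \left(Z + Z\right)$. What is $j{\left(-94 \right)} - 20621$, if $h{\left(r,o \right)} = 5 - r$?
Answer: $-3513$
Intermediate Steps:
$j{\left(Z \right)} = 2 Z \left(3 + Z\right)$ ($j{\left(Z \right)} = \left(\left(5 - 2\right) + Z\right) \left(Z + Z\right) = \left(\left(5 - 2\right) + Z\right) 2 Z = \left(3 + Z\right) 2 Z = 2 Z \left(3 + Z\right)$)
$j{\left(-94 \right)} - 20621 = 2 \left(-94\right) \left(3 - 94\right) - 20621 = 2 \left(-94\right) \left(-91\right) - 20621 = 17108 - 20621 = -3513$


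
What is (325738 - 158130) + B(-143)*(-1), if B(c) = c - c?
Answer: 167608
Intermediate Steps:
B(c) = 0
(325738 - 158130) + B(-143)*(-1) = (325738 - 158130) + 0*(-1) = 167608 + 0 = 167608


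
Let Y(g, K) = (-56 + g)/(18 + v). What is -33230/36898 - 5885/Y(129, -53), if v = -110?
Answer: 9987444685/1346777 ≈ 7415.8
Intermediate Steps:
Y(g, K) = 14/23 - g/92 (Y(g, K) = (-56 + g)/(18 - 110) = (-56 + g)/(-92) = (-56 + g)*(-1/92) = 14/23 - g/92)
-33230/36898 - 5885/Y(129, -53) = -33230/36898 - 5885/(14/23 - 1/92*129) = -33230*1/36898 - 5885/(14/23 - 129/92) = -16615/18449 - 5885/(-73/92) = -16615/18449 - 5885*(-92/73) = -16615/18449 + 541420/73 = 9987444685/1346777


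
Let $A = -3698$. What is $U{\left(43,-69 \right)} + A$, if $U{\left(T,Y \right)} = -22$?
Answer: $-3720$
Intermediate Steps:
$U{\left(43,-69 \right)} + A = -22 - 3698 = -3720$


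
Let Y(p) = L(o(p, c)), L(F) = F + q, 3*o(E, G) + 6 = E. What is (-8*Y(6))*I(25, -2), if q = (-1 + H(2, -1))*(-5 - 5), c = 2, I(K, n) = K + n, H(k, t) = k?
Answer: 1840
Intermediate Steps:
q = -10 (q = (-1 + 2)*(-5 - 5) = 1*(-10) = -10)
o(E, G) = -2 + E/3
L(F) = -10 + F (L(F) = F - 10 = -10 + F)
Y(p) = -12 + p/3 (Y(p) = -10 + (-2 + p/3) = -12 + p/3)
(-8*Y(6))*I(25, -2) = (-8*(-12 + (⅓)*6))*(25 - 2) = -8*(-12 + 2)*23 = -8*(-10)*23 = 80*23 = 1840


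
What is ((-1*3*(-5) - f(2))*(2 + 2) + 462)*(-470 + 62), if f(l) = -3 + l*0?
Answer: -217872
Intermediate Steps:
f(l) = -3 (f(l) = -3 + 0 = -3)
((-1*3*(-5) - f(2))*(2 + 2) + 462)*(-470 + 62) = ((-1*3*(-5) - 1*(-3))*(2 + 2) + 462)*(-470 + 62) = ((-3*(-5) + 3)*4 + 462)*(-408) = ((15 + 3)*4 + 462)*(-408) = (18*4 + 462)*(-408) = (72 + 462)*(-408) = 534*(-408) = -217872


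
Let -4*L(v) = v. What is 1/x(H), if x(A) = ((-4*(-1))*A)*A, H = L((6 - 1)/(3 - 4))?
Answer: 4/25 ≈ 0.16000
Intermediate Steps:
L(v) = -v/4
H = 5/4 (H = -(6 - 1)/(4*(3 - 4)) = -5/(4*(-1)) = -5*(-1)/4 = -¼*(-5) = 5/4 ≈ 1.2500)
x(A) = 4*A² (x(A) = (4*A)*A = 4*A²)
1/x(H) = 1/(4*(5/4)²) = 1/(4*(25/16)) = 1/(25/4) = 4/25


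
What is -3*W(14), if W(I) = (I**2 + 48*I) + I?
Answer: -2646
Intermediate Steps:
W(I) = I**2 + 49*I
-3*W(14) = -42*(49 + 14) = -42*63 = -3*882 = -2646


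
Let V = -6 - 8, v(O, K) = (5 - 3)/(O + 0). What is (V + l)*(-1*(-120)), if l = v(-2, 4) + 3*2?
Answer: -1080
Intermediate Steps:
v(O, K) = 2/O
V = -14
l = 5 (l = 2/(-2) + 3*2 = 2*(-½) + 6 = -1 + 6 = 5)
(V + l)*(-1*(-120)) = (-14 + 5)*(-1*(-120)) = -9*120 = -1080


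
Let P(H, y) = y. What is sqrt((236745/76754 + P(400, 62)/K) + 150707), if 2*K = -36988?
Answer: sqrt(75918226552540005149866)/709744238 ≈ 388.21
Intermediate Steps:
K = -18494 (K = (1/2)*(-36988) = -18494)
sqrt((236745/76754 + P(400, 62)/K) + 150707) = sqrt((236745/76754 + 62/(-18494)) + 150707) = sqrt((236745*(1/76754) + 62*(-1/18494)) + 150707) = sqrt((236745/76754 - 31/9247) + 150707) = sqrt(2186801641/709744238 + 150707) = sqrt(106965611677907/709744238) = sqrt(75918226552540005149866)/709744238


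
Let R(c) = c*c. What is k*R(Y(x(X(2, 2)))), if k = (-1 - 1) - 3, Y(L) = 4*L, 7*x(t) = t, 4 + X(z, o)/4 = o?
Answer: -5120/49 ≈ -104.49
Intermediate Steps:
X(z, o) = -16 + 4*o
x(t) = t/7
R(c) = c²
k = -5 (k = -2 - 3 = -5)
k*R(Y(x(X(2, 2)))) = -5*16*(-16 + 4*2)²/49 = -5*16*(-16 + 8)²/49 = -5*(4*((⅐)*(-8)))² = -5*(4*(-8/7))² = -5*(-32/7)² = -5*1024/49 = -5120/49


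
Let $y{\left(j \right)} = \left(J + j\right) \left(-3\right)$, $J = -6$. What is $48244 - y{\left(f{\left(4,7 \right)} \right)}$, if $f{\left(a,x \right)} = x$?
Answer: $48247$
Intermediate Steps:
$y{\left(j \right)} = 18 - 3 j$ ($y{\left(j \right)} = \left(-6 + j\right) \left(-3\right) = 18 - 3 j$)
$48244 - y{\left(f{\left(4,7 \right)} \right)} = 48244 - \left(18 - 21\right) = 48244 - -3 = 48244 + 3 = 48247$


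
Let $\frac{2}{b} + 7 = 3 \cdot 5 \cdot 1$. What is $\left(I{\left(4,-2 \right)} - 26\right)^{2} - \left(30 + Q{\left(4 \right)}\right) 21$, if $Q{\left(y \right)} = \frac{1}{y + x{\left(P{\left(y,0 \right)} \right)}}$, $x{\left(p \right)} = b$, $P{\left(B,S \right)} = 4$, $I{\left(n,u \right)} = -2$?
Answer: $\frac{2534}{17} \approx 149.06$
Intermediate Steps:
$b = \frac{1}{4}$ ($b = \frac{2}{-7 + 3 \cdot 5 \cdot 1} = \frac{2}{-7 + 15 \cdot 1} = \frac{2}{-7 + 15} = \frac{2}{8} = 2 \cdot \frac{1}{8} = \frac{1}{4} \approx 0.25$)
$x{\left(p \right)} = \frac{1}{4}$
$Q{\left(y \right)} = \frac{1}{\frac{1}{4} + y}$ ($Q{\left(y \right)} = \frac{1}{y + \frac{1}{4}} = \frac{1}{\frac{1}{4} + y}$)
$\left(I{\left(4,-2 \right)} - 26\right)^{2} - \left(30 + Q{\left(4 \right)}\right) 21 = \left(-2 - 26\right)^{2} - \left(30 + \frac{4}{1 + 4 \cdot 4}\right) 21 = \left(-28\right)^{2} - \left(30 + \frac{4}{1 + 16}\right) 21 = 784 - \left(30 + \frac{4}{17}\right) 21 = 784 - \frac{514}{17} \cdot 21 = 784 - \frac{10794}{17} = \frac{2534}{17}$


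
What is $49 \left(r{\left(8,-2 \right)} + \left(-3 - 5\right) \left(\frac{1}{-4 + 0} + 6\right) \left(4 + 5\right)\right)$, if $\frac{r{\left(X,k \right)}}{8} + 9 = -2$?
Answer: $-24598$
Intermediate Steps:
$r{\left(X,k \right)} = -88$ ($r{\left(X,k \right)} = -72 + 8 \left(-2\right) = -72 - 16 = -88$)
$49 \left(r{\left(8,-2 \right)} + \left(-3 - 5\right) \left(\frac{1}{-4 + 0} + 6\right) \left(4 + 5\right)\right) = 49 \left(-88 + \left(-3 - 5\right) \left(\frac{1}{-4 + 0} + 6\right) \left(4 + 5\right)\right) = 49 \left(-88 - 8 \left(\frac{1}{-4} + 6\right) 9\right) = 49 \left(-88 - 8 \left(- \frac{1}{4} + 6\right) 9\right) = 49 \left(-88 - 8 \cdot \frac{23}{4} \cdot 9\right) = 49 \left(-88 - 414\right) = 49 \left(-502\right) = -24598$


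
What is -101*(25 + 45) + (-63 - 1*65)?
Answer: -7198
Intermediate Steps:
-101*(25 + 45) + (-63 - 1*65) = -101*70 + (-63 - 65) = -7070 - 128 = -7198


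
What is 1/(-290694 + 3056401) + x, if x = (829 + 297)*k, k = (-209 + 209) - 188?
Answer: -585466983415/2765707 ≈ -2.1169e+5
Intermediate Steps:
k = -188 (k = 0 - 188 = -188)
x = -211688 (x = (829 + 297)*(-188) = 1126*(-188) = -211688)
1/(-290694 + 3056401) + x = 1/(-290694 + 3056401) - 211688 = 1/2765707 - 211688 = -585466983415/2765707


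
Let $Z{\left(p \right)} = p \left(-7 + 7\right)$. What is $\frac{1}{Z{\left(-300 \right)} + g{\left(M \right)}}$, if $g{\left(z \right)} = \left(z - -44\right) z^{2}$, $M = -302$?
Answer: $- \frac{1}{23530632} \approx -4.2498 \cdot 10^{-8}$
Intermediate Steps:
$Z{\left(p \right)} = 0$ ($Z{\left(p \right)} = p 0 = 0$)
$g{\left(z \right)} = z^{2} \left(44 + z\right)$ ($g{\left(z \right)} = \left(z + 44\right) z^{2} = \left(44 + z\right) z^{2} = z^{2} \left(44 + z\right)$)
$\frac{1}{Z{\left(-300 \right)} + g{\left(M \right)}} = \frac{1}{0 + \left(-302\right)^{2} \left(44 - 302\right)} = \frac{1}{0 + 91204 \left(-258\right)} = \frac{1}{0 - 23530632} = \frac{1}{-23530632} = - \frac{1}{23530632}$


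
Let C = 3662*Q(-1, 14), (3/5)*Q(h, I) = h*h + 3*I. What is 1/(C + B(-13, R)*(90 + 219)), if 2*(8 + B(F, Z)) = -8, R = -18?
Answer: 3/776206 ≈ 3.8650e-6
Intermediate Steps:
B(F, Z) = -12 (B(F, Z) = -8 + (½)*(-8) = -8 - 4 = -12)
Q(h, I) = 5*I + 5*h²/3 (Q(h, I) = 5*(h*h + 3*I)/3 = 5*(h² + 3*I)/3 = 5*I + 5*h²/3)
C = 787330/3 (C = 3662*(5*14 + (5/3)*(-1)²) = 3662*(70 + (5/3)*1) = 3662*(70 + 5/3) = 3662*(215/3) = 787330/3 ≈ 2.6244e+5)
1/(C + B(-13, R)*(90 + 219)) = 1/(787330/3 - 12*(90 + 219)) = 1/(787330/3 - 12*309) = 1/(787330/3 - 3708) = 1/(776206/3) = 3/776206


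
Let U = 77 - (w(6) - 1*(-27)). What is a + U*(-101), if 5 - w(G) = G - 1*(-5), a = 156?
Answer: -5500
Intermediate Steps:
w(G) = -G (w(G) = 5 - (G - 1*(-5)) = 5 - (G + 5) = 5 - (5 + G) = 5 + (-5 - G) = -G)
U = 56 (U = 77 - (-1*6 - 1*(-27)) = 77 - (-6 + 27) = 77 - 1*21 = 77 - 21 = 56)
a + U*(-101) = 156 + 56*(-101) = 156 - 5656 = -5500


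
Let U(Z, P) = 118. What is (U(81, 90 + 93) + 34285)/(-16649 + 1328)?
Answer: -34403/15321 ≈ -2.2455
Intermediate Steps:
(U(81, 90 + 93) + 34285)/(-16649 + 1328) = (118 + 34285)/(-16649 + 1328) = 34403/(-15321) = 34403*(-1/15321) = -34403/15321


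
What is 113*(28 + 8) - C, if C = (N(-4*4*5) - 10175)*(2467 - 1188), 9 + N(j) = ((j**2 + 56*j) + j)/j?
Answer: 13058821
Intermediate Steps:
N(j) = -9 + (j**2 + 57*j)/j (N(j) = -9 + ((j**2 + 56*j) + j)/j = -9 + (j**2 + 57*j)/j)
C = -13054753 (C = ((48 - 4*4*5) - 10175)*(2467 - 1188) = ((48 - 16*5) - 10175)*1279 = ((48 - 80) - 10175)*1279 = (-32 - 10175)*1279 = -10207*1279 = -13054753)
113*(28 + 8) - C = 113*(28 + 8) - 1*(-13054753) = 113*36 + 13054753 = 4068 + 13054753 = 13058821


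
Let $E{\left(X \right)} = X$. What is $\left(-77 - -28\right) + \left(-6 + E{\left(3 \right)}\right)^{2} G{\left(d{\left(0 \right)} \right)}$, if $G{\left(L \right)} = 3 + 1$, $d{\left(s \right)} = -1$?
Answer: $-13$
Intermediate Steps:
$G{\left(L \right)} = 4$
$\left(-77 - -28\right) + \left(-6 + E{\left(3 \right)}\right)^{2} G{\left(d{\left(0 \right)} \right)} = \left(-77 - -28\right) + \left(-6 + 3\right)^{2} \cdot 4 = \left(-77 + 28\right) + \left(-3\right)^{2} \cdot 4 = -49 + 9 \cdot 4 = -49 + 36 = -13$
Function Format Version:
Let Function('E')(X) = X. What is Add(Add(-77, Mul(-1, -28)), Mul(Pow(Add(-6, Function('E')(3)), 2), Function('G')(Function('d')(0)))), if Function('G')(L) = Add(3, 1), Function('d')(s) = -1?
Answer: -13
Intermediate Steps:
Function('G')(L) = 4
Add(Add(-77, Mul(-1, -28)), Mul(Pow(Add(-6, Function('E')(3)), 2), Function('G')(Function('d')(0)))) = Add(Add(-77, Mul(-1, -28)), Mul(Pow(Add(-6, 3), 2), 4)) = Add(Add(-77, 28), Mul(Pow(-3, 2), 4)) = Add(-49, Mul(9, 4)) = Add(-49, 36) = -13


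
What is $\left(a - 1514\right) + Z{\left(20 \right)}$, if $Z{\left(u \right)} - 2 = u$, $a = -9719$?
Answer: $-11211$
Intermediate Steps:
$Z{\left(u \right)} = 2 + u$
$\left(a - 1514\right) + Z{\left(20 \right)} = \left(-9719 - 1514\right) + \left(2 + 20\right) = -11233 + 22 = -11211$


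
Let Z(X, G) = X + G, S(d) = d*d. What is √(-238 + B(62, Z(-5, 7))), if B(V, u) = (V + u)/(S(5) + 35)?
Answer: I*√53310/15 ≈ 15.393*I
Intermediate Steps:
S(d) = d²
Z(X, G) = G + X
B(V, u) = V/60 + u/60 (B(V, u) = (V + u)/(5² + 35) = (V + u)/(25 + 35) = (V + u)/60 = (V + u)*(1/60) = V/60 + u/60)
√(-238 + B(62, Z(-5, 7))) = √(-238 + ((1/60)*62 + (7 - 5)/60)) = √(-238 + (31/30 + (1/60)*2)) = √(-238 + (31/30 + 1/30)) = √(-238 + 16/15) = √(-3554/15) = I*√53310/15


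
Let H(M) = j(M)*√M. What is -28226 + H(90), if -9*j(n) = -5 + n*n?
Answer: -28226 - 8095*√10/3 ≈ -36759.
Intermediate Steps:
j(n) = 5/9 - n²/9 (j(n) = -(-5 + n*n)/9 = -(-5 + n²)/9 = 5/9 - n²/9)
H(M) = √M*(5/9 - M²/9) (H(M) = (5/9 - M²/9)*√M = √M*(5/9 - M²/9))
-28226 + H(90) = -28226 + √90*(5 - 1*90²)/9 = -28226 + (3*√10)*(5 - 1*8100)/9 = -28226 + (3*√10)*(5 - 8100)/9 = -28226 + (⅑)*(3*√10)*(-8095) = -28226 - 8095*√10/3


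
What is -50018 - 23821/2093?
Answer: -14958785/299 ≈ -50029.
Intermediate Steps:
-50018 - 23821/2093 = -50018 - 23821*1/2093 = -50018 - 3403/299 = -14958785/299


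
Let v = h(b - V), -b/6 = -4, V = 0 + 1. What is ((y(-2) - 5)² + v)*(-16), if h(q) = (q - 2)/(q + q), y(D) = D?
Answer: -18200/23 ≈ -791.30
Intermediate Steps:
V = 1
b = 24 (b = -6*(-4) = 24)
h(q) = (-2 + q)/(2*q) (h(q) = (-2 + q)/((2*q)) = (-2 + q)*(1/(2*q)) = (-2 + q)/(2*q))
v = 21/46 (v = (-2 + (24 - 1*1))/(2*(24 - 1*1)) = (-2 + (24 - 1))/(2*(24 - 1)) = (½)*(-2 + 23)/23 = (½)*(1/23)*21 = 21/46 ≈ 0.45652)
((y(-2) - 5)² + v)*(-16) = ((-2 - 5)² + 21/46)*(-16) = ((-7)² + 21/46)*(-16) = (49 + 21/46)*(-16) = (2275/46)*(-16) = -18200/23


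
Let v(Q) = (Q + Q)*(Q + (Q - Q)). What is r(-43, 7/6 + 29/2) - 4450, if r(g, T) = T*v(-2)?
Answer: -12974/3 ≈ -4324.7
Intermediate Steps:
v(Q) = 2*Q**2 (v(Q) = (2*Q)*(Q + 0) = (2*Q)*Q = 2*Q**2)
r(g, T) = 8*T (r(g, T) = T*(2*(-2)**2) = T*(2*4) = T*8 = 8*T)
r(-43, 7/6 + 29/2) - 4450 = 8*(7/6 + 29/2) - 4450 = 8*(47/3) - 4450 = 376/3 - 4450 = -12974/3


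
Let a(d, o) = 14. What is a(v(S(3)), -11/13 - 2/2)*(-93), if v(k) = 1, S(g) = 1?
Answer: -1302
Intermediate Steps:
a(v(S(3)), -11/13 - 2/2)*(-93) = 14*(-93) = -1302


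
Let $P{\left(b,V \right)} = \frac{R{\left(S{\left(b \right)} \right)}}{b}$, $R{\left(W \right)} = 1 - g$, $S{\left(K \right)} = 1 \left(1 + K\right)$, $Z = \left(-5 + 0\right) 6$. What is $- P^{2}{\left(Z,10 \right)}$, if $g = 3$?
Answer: $- \frac{1}{225} \approx -0.0044444$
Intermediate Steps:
$Z = -30$ ($Z = \left(-5\right) 6 = -30$)
$S{\left(K \right)} = 1 + K$
$R{\left(W \right)} = -2$ ($R{\left(W \right)} = 1 - 3 = -2$)
$P{\left(b,V \right)} = - \frac{2}{b}$
$- P^{2}{\left(Z,10 \right)} = - \left(- \frac{2}{-30}\right)^{2} = - \left(\left(-2\right) \left(- \frac{1}{30}\right)\right)^{2} = - \frac{1}{225}$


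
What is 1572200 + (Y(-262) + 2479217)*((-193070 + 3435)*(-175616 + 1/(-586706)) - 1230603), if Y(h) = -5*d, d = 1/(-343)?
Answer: 8307411559740208118362486/100620079 ≈ 8.2562e+16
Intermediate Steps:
d = -1/343 ≈ -0.0029155
Y(h) = 5/343 (Y(h) = -5*(-1/343) = 5/343)
1572200 + (Y(-262) + 2479217)*((-193070 + 3435)*(-175616 + 1/(-586706)) - 1230603) = 1572200 + (5/343 + 2479217)*((-193070 + 3435)*(-175616 + 1/(-586706)) - 1230603) = 1572200 + 850371436*(-189635*(-175616 - 1/586706) - 1230603)/343 = 1572200 + 850371436*(-189635*(-103034960897/586706) - 1230603)/343 = 1572200 + 850371436*(19539034809702595/586706 - 1230603)/343 = 1572200 + (850371436/343)*(19538312807538877/586706) = 1572200 + 8307411559582013230158686/100620079 = 8307411559740208118362486/100620079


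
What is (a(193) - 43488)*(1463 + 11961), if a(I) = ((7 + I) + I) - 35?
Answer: -578977120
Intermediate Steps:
a(I) = -28 + 2*I (a(I) = (7 + 2*I) - 35 = -28 + 2*I)
(a(193) - 43488)*(1463 + 11961) = ((-28 + 2*193) - 43488)*(1463 + 11961) = ((-28 + 386) - 43488)*13424 = (358 - 43488)*13424 = -43130*13424 = -578977120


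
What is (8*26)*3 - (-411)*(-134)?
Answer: -54450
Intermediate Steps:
(8*26)*3 - (-411)*(-134) = 208*3 - 1*55074 = 624 - 55074 = -54450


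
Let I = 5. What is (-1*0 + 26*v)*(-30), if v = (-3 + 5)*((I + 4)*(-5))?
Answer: 70200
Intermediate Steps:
v = -90 (v = (-3 + 5)*((5 + 4)*(-5)) = 2*(9*(-5)) = 2*(-45) = -90)
(-1*0 + 26*v)*(-30) = (-1*0 + 26*(-90))*(-30) = (0 - 2340)*(-30) = -2340*(-30) = 70200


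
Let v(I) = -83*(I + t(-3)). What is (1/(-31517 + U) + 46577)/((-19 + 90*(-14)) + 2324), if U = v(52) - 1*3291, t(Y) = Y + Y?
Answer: 1799083201/40364170 ≈ 44.571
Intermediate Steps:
t(Y) = 2*Y
v(I) = 498 - 83*I (v(I) = -83*(I + 2*(-3)) = -83*(I - 6) = -83*(-6 + I) = 498 - 83*I)
U = -7109 (U = (498 - 83*52) - 1*3291 = (498 - 4316) - 3291 = -3818 - 3291 = -7109)
(1/(-31517 + U) + 46577)/((-19 + 90*(-14)) + 2324) = (1/(-31517 - 7109) + 46577)/((-19 + 90*(-14)) + 2324) = (1/(-38626) + 46577)/((-19 - 1260) + 2324) = (-1/38626 + 46577)/(-1279 + 2324) = (1799083201/38626)/1045 = (1799083201/38626)*(1/1045) = 1799083201/40364170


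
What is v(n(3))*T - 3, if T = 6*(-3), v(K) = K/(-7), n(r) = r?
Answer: 33/7 ≈ 4.7143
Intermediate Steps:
v(K) = -K/7 (v(K) = K*(-1/7) = -K/7)
T = -18
v(n(3))*T - 3 = -1/7*3*(-18) - 3 = -3/7*(-18) - 3 = 54/7 - 3 = 33/7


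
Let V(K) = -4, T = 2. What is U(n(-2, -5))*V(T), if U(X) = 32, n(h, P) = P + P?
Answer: -128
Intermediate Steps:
n(h, P) = 2*P
U(n(-2, -5))*V(T) = 32*(-4) = -128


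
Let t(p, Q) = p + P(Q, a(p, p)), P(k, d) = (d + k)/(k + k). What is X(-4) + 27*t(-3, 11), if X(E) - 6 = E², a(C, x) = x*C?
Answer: -379/11 ≈ -34.455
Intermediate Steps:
a(C, x) = C*x
P(k, d) = (d + k)/(2*k) (P(k, d) = (d + k)/((2*k)) = (d + k)*(1/(2*k)) = (d + k)/(2*k))
t(p, Q) = p + (Q + p²)/(2*Q) (t(p, Q) = p + (p*p + Q)/(2*Q) = p + (p² + Q)/(2*Q) = p + (Q + p²)/(2*Q))
X(E) = 6 + E²
X(-4) + 27*t(-3, 11) = (6 + (-4)²) + 27*(½ - 3 + (½)*(-3)²/11) = (6 + 16) + 27*(½ - 3 + (½)*(1/11)*9) = 22 + 27*(½ - 3 + 9/22) = 22 + 27*(-23/11) = 22 - 621/11 = -379/11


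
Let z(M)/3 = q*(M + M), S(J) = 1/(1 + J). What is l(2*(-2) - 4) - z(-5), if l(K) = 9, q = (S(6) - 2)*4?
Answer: -1497/7 ≈ -213.86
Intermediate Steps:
q = -52/7 (q = (1/(1 + 6) - 2)*4 = (1/7 - 2)*4 = (⅐ - 2)*4 = -13/7*4 = -52/7 ≈ -7.4286)
z(M) = -312*M/7 (z(M) = 3*(-52*(M + M)/7) = 3*(-104*M/7) = -312*M/7)
l(2*(-2) - 4) - z(-5) = 9 - (-312)*(-5)/7 = 9 - 1*1560/7 = 9 - 1560/7 = -1497/7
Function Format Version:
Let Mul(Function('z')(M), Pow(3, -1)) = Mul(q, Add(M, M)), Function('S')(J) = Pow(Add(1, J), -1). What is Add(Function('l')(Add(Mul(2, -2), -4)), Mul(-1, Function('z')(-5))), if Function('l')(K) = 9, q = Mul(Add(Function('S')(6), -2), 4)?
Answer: Rational(-1497, 7) ≈ -213.86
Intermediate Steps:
q = Rational(-52, 7) (q = Mul(Add(Pow(Add(1, 6), -1), -2), 4) = Mul(Add(Pow(7, -1), -2), 4) = Mul(Add(Rational(1, 7), -2), 4) = Mul(Rational(-13, 7), 4) = Rational(-52, 7) ≈ -7.4286)
Function('z')(M) = Mul(Rational(-312, 7), M) (Function('z')(M) = Mul(3, Mul(Rational(-52, 7), Add(M, M))) = Mul(3, Mul(Rational(-52, 7), Mul(2, M))) = Mul(3, Mul(Rational(-104, 7), M)) = Mul(Rational(-312, 7), M))
Add(Function('l')(Add(Mul(2, -2), -4)), Mul(-1, Function('z')(-5))) = Add(9, Mul(-1, Mul(Rational(-312, 7), -5))) = Add(9, Mul(-1, Rational(1560, 7))) = Add(9, Rational(-1560, 7)) = Rational(-1497, 7)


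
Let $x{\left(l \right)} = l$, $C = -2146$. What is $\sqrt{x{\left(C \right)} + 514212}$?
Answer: $\sqrt{512066} \approx 715.59$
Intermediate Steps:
$\sqrt{x{\left(C \right)} + 514212} = \sqrt{-2146 + 514212} = \sqrt{512066}$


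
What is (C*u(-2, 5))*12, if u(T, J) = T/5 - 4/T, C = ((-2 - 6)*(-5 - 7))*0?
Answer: 0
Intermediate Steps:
C = 0 (C = -8*(-12)*0 = 96*0 = 0)
u(T, J) = -4/T + T/5 (u(T, J) = T*(⅕) - 4/T = T/5 - 4/T = -4/T + T/5)
(C*u(-2, 5))*12 = (0*(-4/(-2) + (⅕)*(-2)))*12 = (0*(-4*(-½) - ⅖))*12 = (0*(2 - ⅖))*12 = (0*(8/5))*12 = 0*12 = 0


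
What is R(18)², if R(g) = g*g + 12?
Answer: 112896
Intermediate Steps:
R(g) = 12 + g² (R(g) = g² + 12 = 12 + g²)
R(18)² = (12 + 18²)² = (12 + 324)² = 336² = 112896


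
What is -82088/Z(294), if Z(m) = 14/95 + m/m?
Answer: -7798360/109 ≈ -71545.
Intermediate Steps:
Z(m) = 109/95 (Z(m) = 14*(1/95) + 1 = 14/95 + 1 = 109/95)
-82088/Z(294) = -82088/109/95 = -82088*95/109 = -7798360/109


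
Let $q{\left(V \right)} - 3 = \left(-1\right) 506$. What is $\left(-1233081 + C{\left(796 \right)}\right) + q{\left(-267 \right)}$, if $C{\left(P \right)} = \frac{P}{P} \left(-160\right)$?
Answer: $-1233744$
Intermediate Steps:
$C{\left(P \right)} = -160$ ($C{\left(P \right)} = 1 \left(-160\right) = -160$)
$q{\left(V \right)} = -503$ ($q{\left(V \right)} = 3 - 506 = -503$)
$\left(-1233081 + C{\left(796 \right)}\right) + q{\left(-267 \right)} = \left(-1233081 - 160\right) - 503 = -1233241 - 503 = -1233744$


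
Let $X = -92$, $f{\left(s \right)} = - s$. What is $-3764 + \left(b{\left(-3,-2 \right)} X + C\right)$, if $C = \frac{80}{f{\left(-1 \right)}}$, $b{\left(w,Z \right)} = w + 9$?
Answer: $-4236$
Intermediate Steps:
$b{\left(w,Z \right)} = 9 + w$
$C = 80$ ($C = \frac{80}{\left(-1\right) \left(-1\right)} = \frac{80}{1} = 80 \cdot 1 = 80$)
$-3764 + \left(b{\left(-3,-2 \right)} X + C\right) = -3764 + \left(\left(9 - 3\right) \left(-92\right) + 80\right) = -3764 + \left(6 \left(-92\right) + 80\right) = -3764 + \left(-552 + 80\right) = -3764 - 472 = -4236$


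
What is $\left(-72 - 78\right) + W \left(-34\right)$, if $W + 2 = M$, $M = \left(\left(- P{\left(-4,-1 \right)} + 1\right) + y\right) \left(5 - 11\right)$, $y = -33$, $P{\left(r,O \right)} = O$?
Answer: $-6406$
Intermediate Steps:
$M = 186$ ($M = \left(\left(\left(-1\right) \left(-1\right) + 1\right) - 33\right) \left(5 - 11\right) = \left(\left(1 + 1\right) - 33\right) \left(-6\right) = \left(2 - 33\right) \left(-6\right) = \left(-31\right) \left(-6\right) = 186$)
$W = 184$ ($W = -2 + 186 = 184$)
$\left(-72 - 78\right) + W \left(-34\right) = \left(-72 - 78\right) + 184 \left(-34\right) = \left(-72 - 78\right) - 6256 = -150 - 6256 = -6406$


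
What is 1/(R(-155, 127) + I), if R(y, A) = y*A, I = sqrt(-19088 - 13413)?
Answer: -19685/387531726 - I*sqrt(32501)/387531726 ≈ -5.0796e-5 - 4.652e-7*I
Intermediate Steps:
I = I*sqrt(32501) (I = sqrt(-32501) = I*sqrt(32501) ≈ 180.28*I)
R(y, A) = A*y
1/(R(-155, 127) + I) = 1/(127*(-155) + I*sqrt(32501)) = 1/(-19685 + I*sqrt(32501))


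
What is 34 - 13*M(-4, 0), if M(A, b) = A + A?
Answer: 138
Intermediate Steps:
M(A, b) = 2*A
34 - 13*M(-4, 0) = 34 - 26*(-4) = 34 - 13*(-8) = 34 + 104 = 138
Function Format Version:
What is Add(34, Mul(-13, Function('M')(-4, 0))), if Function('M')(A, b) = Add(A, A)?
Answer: 138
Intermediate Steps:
Function('M')(A, b) = Mul(2, A)
Add(34, Mul(-13, Function('M')(-4, 0))) = Add(34, Mul(-13, Mul(2, -4))) = Add(34, Mul(-13, -8)) = Add(34, 104) = 138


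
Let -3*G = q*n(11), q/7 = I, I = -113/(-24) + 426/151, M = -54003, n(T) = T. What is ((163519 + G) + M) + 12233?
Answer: 1321554029/10872 ≈ 1.2156e+5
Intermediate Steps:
I = 27287/3624 (I = -113*(-1/24) + 426*(1/151) = 113/24 + 426/151 = 27287/3624 ≈ 7.5295)
q = 191009/3624 (q = 7*(27287/3624) = 191009/3624 ≈ 52.707)
G = -2101099/10872 (G = -191009*11/10872 = -⅓*2101099/3624 = -2101099/10872 ≈ -193.26)
((163519 + G) + M) + 12233 = ((163519 - 2101099/10872) - 54003) + 12233 = (1775677469/10872 - 54003) + 12233 = 1188556853/10872 + 12233 = 1321554029/10872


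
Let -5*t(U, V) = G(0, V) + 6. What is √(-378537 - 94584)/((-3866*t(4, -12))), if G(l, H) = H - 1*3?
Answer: -15*I*√649/3866 ≈ -0.098844*I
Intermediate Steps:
G(l, H) = -3 + H (G(l, H) = H - 3 = -3 + H)
t(U, V) = -⅗ - V/5 (t(U, V) = -((-3 + V) + 6)/5 = -(3 + V)/5 = -⅗ - V/5)
√(-378537 - 94584)/((-3866*t(4, -12))) = √(-378537 - 94584)/((-3866*(-⅗ - ⅕*(-12)))) = √(-473121)/((-3866*(-⅗ + 12/5))) = (27*I*√649)/((-3866*9/5)) = (27*I*√649)/(-34794/5) = (27*I*√649)*(-5/34794) = -15*I*√649/3866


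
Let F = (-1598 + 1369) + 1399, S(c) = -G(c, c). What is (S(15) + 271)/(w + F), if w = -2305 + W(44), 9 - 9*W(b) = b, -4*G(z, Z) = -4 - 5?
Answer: -387/1640 ≈ -0.23598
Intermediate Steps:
G(z, Z) = 9/4 (G(z, Z) = -(-4 - 5)/4 = -¼*(-9) = 9/4)
W(b) = 1 - b/9
S(c) = -9/4 (S(c) = -1*9/4 = -9/4)
w = -20780/9 (w = -2305 + (1 - ⅑*44) = -2305 + (1 - 44/9) = -2305 - 35/9 = -20780/9 ≈ -2308.9)
F = 1170 (F = -229 + 1399 = 1170)
(S(15) + 271)/(w + F) = (-9/4 + 271)/(-20780/9 + 1170) = 1075/(4*(-10250/9)) = (1075/4)*(-9/10250) = -387/1640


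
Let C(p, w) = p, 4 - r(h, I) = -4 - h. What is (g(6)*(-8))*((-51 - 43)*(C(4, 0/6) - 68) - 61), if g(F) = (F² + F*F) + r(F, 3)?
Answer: -4097040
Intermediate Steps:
r(h, I) = 8 + h (r(h, I) = 4 - (-4 - h) = 4 + (4 + h) = 8 + h)
g(F) = 8 + F + 2*F² (g(F) = (F² + F*F) + (8 + F) = (F² + F²) + (8 + F) = 2*F² + (8 + F) = 8 + F + 2*F²)
(g(6)*(-8))*((-51 - 43)*(C(4, 0/6) - 68) - 61) = ((8 + 6 + 2*6²)*(-8))*((-51 - 43)*(4 - 68) - 61) = ((8 + 6 + 2*36)*(-8))*(-94*(-64) - 61) = ((8 + 6 + 72)*(-8))*(6016 - 61) = (86*(-8))*5955 = -688*5955 = -4097040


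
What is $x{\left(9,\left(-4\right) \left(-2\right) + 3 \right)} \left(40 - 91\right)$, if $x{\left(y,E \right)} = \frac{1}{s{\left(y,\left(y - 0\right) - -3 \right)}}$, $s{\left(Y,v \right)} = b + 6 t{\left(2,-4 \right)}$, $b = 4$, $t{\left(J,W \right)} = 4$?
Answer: $- \frac{51}{28} \approx -1.8214$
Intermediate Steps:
$s{\left(Y,v \right)} = 28$ ($s{\left(Y,v \right)} = 4 + 6 \cdot 4 = 4 + 24 = 28$)
$x{\left(y,E \right)} = \frac{1}{28}$
$x{\left(9,\left(-4\right) \left(-2\right) + 3 \right)} \left(40 - 91\right) = \frac{40 - 91}{28} = \frac{1}{28} \left(-51\right) = - \frac{51}{28}$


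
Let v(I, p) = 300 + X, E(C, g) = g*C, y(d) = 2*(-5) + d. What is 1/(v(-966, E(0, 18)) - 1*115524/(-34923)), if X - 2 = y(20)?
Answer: 11641/3670500 ≈ 0.0031715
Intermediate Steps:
y(d) = -10 + d
E(C, g) = C*g
X = 12 (X = 2 + (-10 + 20) = 2 + 10 = 12)
v(I, p) = 312 (v(I, p) = 300 + 12 = 312)
1/(v(-966, E(0, 18)) - 1*115524/(-34923)) = 1/(312 - 1*115524/(-34923)) = 1/(312 - 115524*(-1/34923)) = 1/(312 + 38508/11641) = 1/(3670500/11641) = 11641/3670500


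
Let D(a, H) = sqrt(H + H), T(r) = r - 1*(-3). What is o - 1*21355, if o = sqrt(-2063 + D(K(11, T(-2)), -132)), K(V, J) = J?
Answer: -21355 + sqrt(-2063 + 2*I*sqrt(66)) ≈ -21355.0 + 45.421*I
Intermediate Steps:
T(r) = 3 + r (T(r) = r + 3 = 3 + r)
D(a, H) = sqrt(2)*sqrt(H) (D(a, H) = sqrt(2*H) = sqrt(2)*sqrt(H))
o = sqrt(-2063 + 2*I*sqrt(66)) (o = sqrt(-2063 + sqrt(2)*sqrt(-132)) = sqrt(-2063 + sqrt(2)*(2*I*sqrt(33))) = sqrt(-2063 + 2*I*sqrt(66)) ≈ 0.1789 + 45.421*I)
o - 1*21355 = sqrt(-2063 + 2*I*sqrt(66)) - 1*21355 = sqrt(-2063 + 2*I*sqrt(66)) - 21355 = -21355 + sqrt(-2063 + 2*I*sqrt(66))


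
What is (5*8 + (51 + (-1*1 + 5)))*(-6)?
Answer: -570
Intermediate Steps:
(5*8 + (51 + (-1*1 + 5)))*(-6) = (40 + (51 + (-1 + 5)))*(-6) = (40 + (51 + 4))*(-6) = (40 + 55)*(-6) = 95*(-6) = -570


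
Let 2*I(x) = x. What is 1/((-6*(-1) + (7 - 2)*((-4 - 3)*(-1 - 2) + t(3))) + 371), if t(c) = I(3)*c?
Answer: 2/1009 ≈ 0.0019822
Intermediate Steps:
I(x) = x/2
t(c) = 3*c/2 (t(c) = ((½)*3)*c = 3*c/2)
1/((-6*(-1) + (7 - 2)*((-4 - 3)*(-1 - 2) + t(3))) + 371) = 1/((-6*(-1) + (7 - 2)*((-4 - 3)*(-1 - 2) + (3/2)*3)) + 371) = 1/((6 + 5*(-7*(-3) + 9/2)) + 371) = 1/((6 + 5*(21 + 9/2)) + 371) = 1/((6 + 5*(51/2)) + 371) = 1/((6 + 255/2) + 371) = 1/(267/2 + 371) = 1/(1009/2) = 2/1009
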